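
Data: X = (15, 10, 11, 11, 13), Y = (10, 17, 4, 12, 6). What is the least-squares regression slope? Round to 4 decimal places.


b = sum((xi-xbar)(yi-ybar)) / sum((xi-xbar)^2)
n = 5, xbar = 60/5 = 12, ybar = 49/5 = 9.8
Sxy = sum((xi-xbar)(yi-ybar)) = -14
Sxx = sum((xi-xbar)^2) = 16
b = Sxy / Sxx = -0.875

-0.8750


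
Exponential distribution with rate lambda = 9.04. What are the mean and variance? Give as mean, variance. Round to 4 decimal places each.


mean = 1/lam, var = 1/lam^2
mean = 1 / 9.04 = 25/226 ≈ 0.110619
lam^2 = 9.04^2 = 81.7216
var = 1 / 81.7216 ≈ 0.012237

0.1106, 0.0122


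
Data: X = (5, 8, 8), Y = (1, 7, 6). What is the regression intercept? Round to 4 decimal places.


a = ybar - b*xbar, where b = sum((xi-xbar)(yi-ybar)) / sum((xi-xbar)^2)
n = 3, xbar = 21/3 = 7, ybar = 14/3 ≈ 4.666667
Sxy = sum((xi-xbar)(yi-ybar)) = 11
Sxx = sum((xi-xbar)^2) = 6
b = Sxy / Sxx = 11/6 ≈ 1.833333
a = 4.666667 - 1.833333 * 7 = -49/6 ≈ -8.166667

-8.1667


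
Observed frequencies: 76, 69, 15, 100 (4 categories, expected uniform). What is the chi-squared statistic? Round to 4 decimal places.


chi2 = sum((O-E)^2/E), E = total/4
total = 260, E = 260/4 = 65
(76 - 65)^2 / 65 = 121 / 65 = 121/65 ≈ 1.861538
(69 - 65)^2 / 65 = 16 / 65 = 16/65 ≈ 0.246154
(15 - 65)^2 / 65 = 2500 / 65 = 500/13 ≈ 38.461538
(100 - 65)^2 / 65 = 1225 / 65 = 245/13 ≈ 18.846154
chi2 = 3862/65 ≈ 59.415385

59.4154


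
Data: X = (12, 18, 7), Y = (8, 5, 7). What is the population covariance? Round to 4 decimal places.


Cov = (1/n)*sum((xi-xbar)(yi-ybar))
n = 3, xbar = 37/3 ≈ 12.333333, ybar = 20/3 ≈ 6.666667
sum((xi-xbar)(yi-ybar)) = -35/3 ≈ -11.666667
Cov = -11.666667 / 3 = -35/9 ≈ -3.888889

-3.8889


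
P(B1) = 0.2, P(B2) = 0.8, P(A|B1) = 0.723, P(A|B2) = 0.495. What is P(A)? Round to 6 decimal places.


P(A) = P(A|B1)*P(B1) + P(A|B2)*P(B2)
P(A|B1)*P(B1) = 0.723 * 0.2 = 0.1446
P(A|B2)*P(B2) = 0.495 * 0.8 = 0.396
P(A) = 0.1446 + 0.396 = 0.5406

0.540600


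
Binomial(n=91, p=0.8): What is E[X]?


E[X] = n*p = 91 * 0.8 = 72.8

72.8


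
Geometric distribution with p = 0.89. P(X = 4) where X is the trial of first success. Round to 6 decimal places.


P = (1-p)^(k-1) * p
(1-p)^(k-1) = 0.11^3 = 0.001331
P = 0.001331 * 0.89 = 0.00118459

0.001185


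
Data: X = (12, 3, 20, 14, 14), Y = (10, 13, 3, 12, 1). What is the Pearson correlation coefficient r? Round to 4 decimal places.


r = sum((xi-xbar)(yi-ybar)) / sqrt(sum((xi-xbar)^2) * sum((yi-ybar)^2))
n = 5, xbar = 63/5 = 12.6, ybar = 39/5 = 7.8
Sxy = sum((xi-xbar)(yi-ybar)) = -90.4
Sxx = sum((xi-xbar)^2) = 151.2
Syy = sum((yi-ybar)^2) = 118.8
sqrt(Sxx*Syy) ≈ 134.024475
r = Sxy / sqrt(Sxx*Syy) = -90.4 / 134.024475 ≈ -0.674504

-0.6745


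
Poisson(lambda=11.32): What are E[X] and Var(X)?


E[X] = Var(X) = lambda = 11.32

11.32, 11.32


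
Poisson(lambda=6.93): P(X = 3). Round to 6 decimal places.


P = e^(-lam) * lam^k / k!
e^(-6.93) ≈ 0.0009780009
lam^k = 6.93^3 = 332.812557
k! = 3! = 6
P = 0.0009780009 * 332.812557 / 6 ≈ 0.054248

0.054248


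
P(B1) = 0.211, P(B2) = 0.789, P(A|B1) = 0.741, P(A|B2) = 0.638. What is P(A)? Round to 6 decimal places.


P(A) = P(A|B1)*P(B1) + P(A|B2)*P(B2)
P(A|B1)*P(B1) = 0.741 * 0.211 = 0.156351
P(A|B2)*P(B2) = 0.638 * 0.789 = 0.503382
P(A) = 0.156351 + 0.503382 = 0.659733

0.659733


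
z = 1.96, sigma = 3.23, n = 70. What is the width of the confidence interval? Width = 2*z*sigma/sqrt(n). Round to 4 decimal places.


width = 2*z*sigma/sqrt(n)
2*z*sigma = 2 * 1.96 * 3.23 = 12.6616
sqrt(70) ≈ 8.366600
width = 12.6616 / 8.366600 ≈ 1.513351

1.5134


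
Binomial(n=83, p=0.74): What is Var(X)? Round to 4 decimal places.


Var = n*p*(1-p) = 83 * 0.74 * 0.26 = 15.9692

15.9692


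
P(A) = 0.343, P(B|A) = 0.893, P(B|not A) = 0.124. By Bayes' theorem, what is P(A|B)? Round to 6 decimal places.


P(A|B) = P(B|A)*P(A) / P(B), P(B) = P(B|A)*P(A) + P(B|not A)*P(not A)
P(B|A)*P(A) = 0.893 * 0.343 = 0.306299
P(B|not A)*P(not A) = 0.124 * 0.657 = 0.081468
P(B) = 0.306299 + 0.081468 = 0.387767
P(A|B) = 0.306299 / 0.387767 ≈ 0.78990476

0.789905


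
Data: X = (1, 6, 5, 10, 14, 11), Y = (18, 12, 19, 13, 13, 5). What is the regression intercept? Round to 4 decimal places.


a = ybar - b*xbar, where b = sum((xi-xbar)(yi-ybar)) / sum((xi-xbar)^2)
n = 6, xbar = 47/6 ≈ 7.833333, ybar = 80/6 = 40/3 ≈ 13.333333
Sxy = sum((xi-xbar)(yi-ybar)) = -224/3 ≈ -74.666667
Sxx = sum((xi-xbar)^2) = 665/6 ≈ 110.833333
b = Sxy / Sxx = -64/95 ≈ -0.673684
a = 13.333333 - (-0.673684) * 7.833333 = 1768/95 ≈ 18.610526

18.6105


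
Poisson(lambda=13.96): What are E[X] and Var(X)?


E[X] = Var(X) = lambda = 13.96

13.96, 13.96


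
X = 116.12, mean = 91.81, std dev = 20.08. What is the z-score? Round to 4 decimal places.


z = (X - mu) / sigma
X - mu = 116.12 - 91.81 = 24.31
z = 24.31 / 20.08 = 2431/2008 ≈ 1.210657

1.2107


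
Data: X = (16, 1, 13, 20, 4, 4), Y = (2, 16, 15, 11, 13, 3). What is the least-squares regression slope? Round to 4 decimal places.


b = sum((xi-xbar)(yi-ybar)) / sum((xi-xbar)^2)
n = 6, xbar = 58/6 = 29/3 ≈ 9.666667, ybar = 60/6 = 10
Sxy = sum((xi-xbar)(yi-ybar)) = -53
Sxx = sum((xi-xbar)^2) = 892/3 ≈ 297.333333
b = Sxy / Sxx = -159/892 ≈ -0.178251

-0.1783


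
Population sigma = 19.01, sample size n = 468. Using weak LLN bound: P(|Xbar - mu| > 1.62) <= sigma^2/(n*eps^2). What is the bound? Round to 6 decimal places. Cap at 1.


bound = min(1, sigma^2/(n*eps^2))
sigma^2 = 19.01^2 = 361.3801
n*eps^2 = 468 * 1.62^2 = 468 * 2.6244 = 1228.2192
sigma^2/(n*eps^2) = 361.3801 / 1228.2192 ≈ 0.29423095

0.294231


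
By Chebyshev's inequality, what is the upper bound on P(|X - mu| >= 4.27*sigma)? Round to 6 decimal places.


P <= 1/k^2
k^2 = 4.27^2 = 18.2329
1/k^2 = 1 / 18.2329 ≈ 0.05484591

0.054846


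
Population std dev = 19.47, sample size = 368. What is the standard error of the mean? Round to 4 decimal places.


SE = sigma / sqrt(n)
sqrt(368) ≈ 19.183326
SE = 19.47 / 19.183326 ≈ 1.014944

1.0149


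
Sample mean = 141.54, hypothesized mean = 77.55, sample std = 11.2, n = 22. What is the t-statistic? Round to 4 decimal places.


t = (xbar - mu0) / (s/sqrt(n))
xbar - mu0 = 141.54 - 77.55 = 63.99
sqrt(22) ≈ 4.69041576
s/sqrt(n) = 11.2 / 4.69041576 ≈ 2.38784802
t = 63.99 / 2.38784802 ≈ 26.798188

26.7982


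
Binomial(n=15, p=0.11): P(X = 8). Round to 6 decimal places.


P = C(n,k) * p^k * (1-p)^(n-k)
C(15,8) = 6435
p^k = 0.11^8 ≈ 0.00000002143589
(1-p)^(n-k) = 0.89^7 ≈ 0.4423133
P = 6435 * 0.00000002143589 * 0.4423133 ≈ 0.000061

0.000061


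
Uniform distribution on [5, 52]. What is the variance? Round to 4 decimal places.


Var = (b-a)^2 / 12
(b-a)^2 = (52 - 5)^2 = 2209
Var = 2209/12 ≈ 184.083333

184.0833


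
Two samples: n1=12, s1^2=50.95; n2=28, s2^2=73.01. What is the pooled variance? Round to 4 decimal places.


sp^2 = ((n1-1)*s1^2 + (n2-1)*s2^2)/(n1+n2-2)
(n1-1)*s1^2 = 11 * 50.95 = 560.45
(n2-1)*s2^2 = 27 * 73.01 = 1971.27
numerator = 560.45 + 1971.27 = 2531.72
n1+n2-2 = 38
sp^2 = 2531.72 / 38 = 63293/950 ≈ 66.624211

66.6242


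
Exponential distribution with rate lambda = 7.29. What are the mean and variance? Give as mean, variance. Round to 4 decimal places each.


mean = 1/lam, var = 1/lam^2
mean = 1 / 7.29 = 100/729 ≈ 0.137174
lam^2 = 7.29^2 = 53.1441
var = 1 / 53.1441 ≈ 0.018817

0.1372, 0.0188


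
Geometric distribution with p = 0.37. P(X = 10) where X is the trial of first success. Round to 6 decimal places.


P = (1-p)^(k-1) * p
(1-p)^(k-1) = 0.63^9 ≈ 0.01563381
P = 0.01563381 * 0.37 ≈ 0.005784511

0.005785


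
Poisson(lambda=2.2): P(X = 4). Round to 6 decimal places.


P = e^(-lam) * lam^k / k!
e^(-2.2) ≈ 0.1108032
lam^k = 2.2^4 = 23.4256
k! = 4! = 24
P = 0.1108032 * 23.4256 / 24 ≈ 0.108151

0.108151


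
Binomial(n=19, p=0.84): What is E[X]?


E[X] = n*p = 19 * 0.84 = 15.96

15.96


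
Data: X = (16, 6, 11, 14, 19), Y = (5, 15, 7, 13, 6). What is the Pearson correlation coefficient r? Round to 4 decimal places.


r = sum((xi-xbar)(yi-ybar)) / sqrt(sum((xi-xbar)^2) * sum((yi-ybar)^2))
n = 5, xbar = 66/5 = 13.2, ybar = 46/5 = 9.2
Sxy = sum((xi-xbar)(yi-ybar)) = -64.2
Sxx = sum((xi-xbar)^2) = 98.8
Syy = sum((yi-ybar)^2) = 80.8
sqrt(Sxx*Syy) ≈ 89.347860
r = Sxy / sqrt(Sxx*Syy) = -64.2 / 89.347860 ≈ -0.718540

-0.7185


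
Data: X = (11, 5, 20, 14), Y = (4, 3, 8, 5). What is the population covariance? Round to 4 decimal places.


Cov = (1/n)*sum((xi-xbar)(yi-ybar))
n = 4, xbar = 50/4 = 12.5, ybar = 20/4 = 5
sum((xi-xbar)(yi-ybar)) = 39
Cov = 39 / 4 = 9.75

9.7500


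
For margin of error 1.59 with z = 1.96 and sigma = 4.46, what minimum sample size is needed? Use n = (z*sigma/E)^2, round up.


z*sigma/E = 1.96 * 4.46 / 1.59 = 21854/3975 ≈ 5.497862
(z*sigma/E)^2 ≈ 30.226483
round up: n = 31

31


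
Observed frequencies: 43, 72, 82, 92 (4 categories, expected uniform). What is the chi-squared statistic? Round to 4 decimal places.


chi2 = sum((O-E)^2/E), E = total/4
total = 289, E = 289/4 = 72.25
(43 - 72.25)^2 / 72.25 = 855.5625 / 72.25 = 13689/1156 ≈ 11.841696
(72 - 72.25)^2 / 72.25 = 0.0625 / 72.25 = 1/1156 ≈ 0.000865
(82 - 72.25)^2 / 72.25 = 95.0625 / 72.25 = 1521/1156 ≈ 1.315744
(92 - 72.25)^2 / 72.25 = 390.0625 / 72.25 = 6241/1156 ≈ 5.398789
chi2 = 5363/289 ≈ 18.557093

18.5571


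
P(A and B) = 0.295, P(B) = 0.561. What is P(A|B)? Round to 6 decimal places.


P(A|B) = P(A and B) / P(B) = 0.295 / 0.561 = 295/561 ≈ 0.52584670

0.525847


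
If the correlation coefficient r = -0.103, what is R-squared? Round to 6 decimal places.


R^2 = r^2 = (-0.103)^2 = 0.010609

0.010609


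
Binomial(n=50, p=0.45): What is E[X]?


E[X] = n*p = 50 * 0.45 = 22.5

22.5


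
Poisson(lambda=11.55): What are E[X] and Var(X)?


E[X] = Var(X) = lambda = 11.55

11.55, 11.55


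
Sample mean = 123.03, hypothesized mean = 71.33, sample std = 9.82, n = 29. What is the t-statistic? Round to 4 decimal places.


t = (xbar - mu0) / (s/sqrt(n))
xbar - mu0 = 123.03 - 71.33 = 51.7
sqrt(29) ≈ 5.38516481
s/sqrt(n) = 9.82 / 5.38516481 ≈ 1.82352822
t = 51.7 / 1.82352822 ≈ 28.351631

28.3516


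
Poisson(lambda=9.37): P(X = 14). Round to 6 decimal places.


P = e^(-lam) * lam^k / k!
e^(-9.37) ≈ 0.00008524339
lam^k = 9.37^14 ≈ 40211870237408.731167
k! = 14! = 87178291200
P = 0.00008524339 * 40211870237408.731167 / 87178291200 ≈ 0.039319

0.039319


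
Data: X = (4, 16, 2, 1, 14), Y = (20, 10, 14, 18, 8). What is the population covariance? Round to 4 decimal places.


Cov = (1/n)*sum((xi-xbar)(yi-ybar))
n = 5, xbar = 37/5 = 7.4, ybar = 70/5 = 14
sum((xi-xbar)(yi-ybar)) = -120
Cov = -120 / 5 = -24

-24.0000


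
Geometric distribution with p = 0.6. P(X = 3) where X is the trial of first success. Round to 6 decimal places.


P = (1-p)^(k-1) * p
(1-p)^(k-1) = 0.4^2 = 0.16
P = 0.16 * 0.6 = 0.096

0.096000


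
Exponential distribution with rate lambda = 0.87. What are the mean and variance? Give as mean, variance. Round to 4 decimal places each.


mean = 1/lam, var = 1/lam^2
mean = 1 / 0.87 = 100/87 ≈ 1.149425
lam^2 = 0.87^2 = 0.7569
var = 1 / 0.7569 = 10000/7569 ≈ 1.321178

1.1494, 1.3212


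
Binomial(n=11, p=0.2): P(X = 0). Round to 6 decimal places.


P = C(n,k) * p^k * (1-p)^(n-k)
C(11,0) = 1
p^k = 0.2^0 = 1
(1-p)^(n-k) = 0.8^11 ≈ 0.08589935
P = 1 * 1 * 0.08589935 ≈ 0.085899

0.085899


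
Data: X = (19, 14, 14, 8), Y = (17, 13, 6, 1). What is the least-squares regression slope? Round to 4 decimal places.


b = sum((xi-xbar)(yi-ybar)) / sum((xi-xbar)^2)
n = 4, xbar = 55/4 = 13.75, ybar = 37/4 = 9.25
Sxy = sum((xi-xbar)(yi-ybar)) = 88.25
Sxx = sum((xi-xbar)^2) = 60.75
b = Sxy / Sxx = 353/243 ≈ 1.452675

1.4527


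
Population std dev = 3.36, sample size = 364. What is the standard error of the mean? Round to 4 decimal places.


SE = sigma / sqrt(n)
sqrt(364) ≈ 19.078784
SE = 3.36 / 19.078784 ≈ 0.176112

0.1761


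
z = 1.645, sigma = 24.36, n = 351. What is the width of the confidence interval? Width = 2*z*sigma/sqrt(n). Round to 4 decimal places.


width = 2*z*sigma/sqrt(n)
2*z*sigma = 2 * 1.645 * 24.36 = 80.1444
sqrt(351) ≈ 18.734994
width = 80.1444 / 18.734994 ≈ 4.277792

4.2778


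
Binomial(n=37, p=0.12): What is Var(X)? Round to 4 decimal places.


Var = n*p*(1-p) = 37 * 0.12 * 0.88 = 3.9072

3.9072


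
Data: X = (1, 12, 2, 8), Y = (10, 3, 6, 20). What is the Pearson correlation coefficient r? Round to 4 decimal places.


r = sum((xi-xbar)(yi-ybar)) / sqrt(sum((xi-xbar)^2) * sum((yi-ybar)^2))
n = 4, xbar = 23/4 = 5.75, ybar = 39/4 = 9.75
Sxy = sum((xi-xbar)(yi-ybar)) = -6.25
Sxx = sum((xi-xbar)^2) = 80.75
Syy = sum((yi-ybar)^2) = 164.75
sqrt(Sxx*Syy) ≈ 115.341070
r = Sxy / sqrt(Sxx*Syy) = -6.25 / 115.341070 ≈ -0.054187

-0.0542


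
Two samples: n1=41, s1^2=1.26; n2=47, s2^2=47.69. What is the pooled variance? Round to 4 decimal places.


sp^2 = ((n1-1)*s1^2 + (n2-1)*s2^2)/(n1+n2-2)
(n1-1)*s1^2 = 40 * 1.26 = 50.4
(n2-1)*s2^2 = 46 * 47.69 = 2193.74
numerator = 50.4 + 2193.74 = 2244.14
n1+n2-2 = 86
sp^2 = 2244.14 / 86 = 112207/4300 ≈ 26.094651

26.0947


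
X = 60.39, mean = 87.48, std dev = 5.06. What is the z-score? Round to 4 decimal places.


z = (X - mu) / sigma
X - mu = 60.39 - 87.48 = -27.09
z = -27.09 / 5.06 = -2709/506 ≈ -5.353755

-5.3538


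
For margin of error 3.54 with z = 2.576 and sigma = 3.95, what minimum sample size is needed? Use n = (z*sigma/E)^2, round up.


z*sigma/E = 2.576 * 3.95 / 3.54 = 12719/4425 ≈ 2.874350
(z*sigma/E)^2 ≈ 8.261890
round up: n = 9

9


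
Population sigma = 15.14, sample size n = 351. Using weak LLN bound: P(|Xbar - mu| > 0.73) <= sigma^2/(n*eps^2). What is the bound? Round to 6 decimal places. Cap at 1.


bound = min(1, sigma^2/(n*eps^2))
sigma^2 = 15.14^2 = 229.2196
n*eps^2 = 351 * 0.73^2 = 351 * 0.5329 = 187.0479
sigma^2/(n*eps^2) = 229.2196 / 187.0479 ≈ 1.22545936
this exceeds 1, so the bound is capped at 1

1.000000


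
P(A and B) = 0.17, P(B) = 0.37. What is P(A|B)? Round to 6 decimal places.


P(A|B) = P(A and B) / P(B) = 0.17 / 0.37 = 17/37 ≈ 0.45945946

0.459459


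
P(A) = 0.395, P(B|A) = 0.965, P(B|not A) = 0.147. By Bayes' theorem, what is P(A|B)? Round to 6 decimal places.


P(A|B) = P(B|A)*P(A) / P(B), P(B) = P(B|A)*P(A) + P(B|not A)*P(not A)
P(B|A)*P(A) = 0.965 * 0.395 = 0.381175
P(B|not A)*P(not A) = 0.147 * 0.605 = 0.088935
P(B) = 0.381175 + 0.088935 = 0.47011
P(A|B) = 0.381175 / 0.47011 ≈ 0.81082087

0.810821


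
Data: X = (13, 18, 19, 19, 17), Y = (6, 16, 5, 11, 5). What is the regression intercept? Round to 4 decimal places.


a = ybar - b*xbar, where b = sum((xi-xbar)(yi-ybar)) / sum((xi-xbar)^2)
n = 5, xbar = 86/5 = 17.2, ybar = 43/5 = 8.6
Sxy = sum((xi-xbar)(yi-ybar)) = 15.4
Sxx = sum((xi-xbar)^2) = 24.8
b = Sxy / Sxx = 77/124 ≈ 0.620968
a = 8.6 - 0.620968 * 17.2 = -129/62 ≈ -2.080645

-2.0806


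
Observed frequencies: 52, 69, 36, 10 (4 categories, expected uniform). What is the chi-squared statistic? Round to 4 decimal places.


chi2 = sum((O-E)^2/E), E = total/4
total = 167, E = 167/4 = 41.75
(52 - 41.75)^2 / 41.75 = 105.0625 / 41.75 = 1681/668 ≈ 2.516467
(69 - 41.75)^2 / 41.75 = 742.5625 / 41.75 = 11881/668 ≈ 17.785928
(36 - 41.75)^2 / 41.75 = 33.0625 / 41.75 = 529/668 ≈ 0.791916
(10 - 41.75)^2 / 41.75 = 1008.0625 / 41.75 = 16129/668 ≈ 24.145210
chi2 = 7555/167 ≈ 45.239521

45.2395


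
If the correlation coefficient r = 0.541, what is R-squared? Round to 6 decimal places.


R^2 = r^2 = (0.541)^2 = 0.292681

0.292681


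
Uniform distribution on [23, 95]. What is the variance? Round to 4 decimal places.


Var = (b-a)^2 / 12
(b-a)^2 = (95 - 23)^2 = 5184
Var = 5184/12 = 432

432.0000


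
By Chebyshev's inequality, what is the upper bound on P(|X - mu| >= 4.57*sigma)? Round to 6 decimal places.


P <= 1/k^2
k^2 = 4.57^2 = 20.8849
1/k^2 = 1 / 20.8849 ≈ 0.04788148

0.047881


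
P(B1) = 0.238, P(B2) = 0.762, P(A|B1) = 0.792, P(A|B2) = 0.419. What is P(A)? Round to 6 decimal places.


P(A) = P(A|B1)*P(B1) + P(A|B2)*P(B2)
P(A|B1)*P(B1) = 0.792 * 0.238 = 0.188496
P(A|B2)*P(B2) = 0.419 * 0.762 = 0.319278
P(A) = 0.188496 + 0.319278 = 0.507774

0.507774


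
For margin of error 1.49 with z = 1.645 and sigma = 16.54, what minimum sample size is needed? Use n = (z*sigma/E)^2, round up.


z*sigma/E = 1.645 * 16.54 / 1.49 ≈ 18.260604
(z*sigma/E)^2 ≈ 333.449659
round up: n = 334

334


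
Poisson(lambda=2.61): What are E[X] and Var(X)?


E[X] = Var(X) = lambda = 2.61

2.61, 2.61


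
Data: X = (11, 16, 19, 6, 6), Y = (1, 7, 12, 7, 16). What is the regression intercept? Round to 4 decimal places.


a = ybar - b*xbar, where b = sum((xi-xbar)(yi-ybar)) / sum((xi-xbar)^2)
n = 5, xbar = 58/5 = 11.6, ybar = 43/5 = 8.6
Sxy = sum((xi-xbar)(yi-ybar)) = -9.8
Sxx = sum((xi-xbar)^2) = 137.2
b = Sxy / Sxx = -1/14 ≈ -0.071429
a = 8.6 - (-0.071429) * 11.6 = 66/7 ≈ 9.428571

9.4286


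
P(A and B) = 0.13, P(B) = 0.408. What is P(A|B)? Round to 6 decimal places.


P(A|B) = P(A and B) / P(B) = 0.13 / 0.408 = 65/204 ≈ 0.31862745

0.318627


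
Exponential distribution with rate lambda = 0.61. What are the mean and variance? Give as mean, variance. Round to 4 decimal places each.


mean = 1/lam, var = 1/lam^2
mean = 1 / 0.61 = 100/61 ≈ 1.639344
lam^2 = 0.61^2 = 0.3721
var = 1 / 0.3721 = 10000/3721 ≈ 2.687450

1.6393, 2.6874


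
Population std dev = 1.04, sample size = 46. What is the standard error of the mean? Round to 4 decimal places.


SE = sigma / sqrt(n)
sqrt(46) ≈ 6.782330
SE = 1.04 / 6.782330 ≈ 0.153340

0.1533


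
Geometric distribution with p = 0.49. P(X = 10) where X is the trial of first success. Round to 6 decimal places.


P = (1-p)^(k-1) * p
(1-p)^(k-1) = 0.51^9 ≈ 0.002334165
P = 0.002334165 * 0.49 ≈ 0.001143741

0.001144


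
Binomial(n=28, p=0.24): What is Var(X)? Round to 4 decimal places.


Var = n*p*(1-p) = 28 * 0.24 * 0.76 = 5.1072

5.1072


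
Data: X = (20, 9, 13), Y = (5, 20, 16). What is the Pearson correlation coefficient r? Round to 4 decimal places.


r = sum((xi-xbar)(yi-ybar)) / sqrt(sum((xi-xbar)^2) * sum((yi-ybar)^2))
n = 3, xbar = 42/3 = 14, ybar = 41/3 ≈ 13.666667
Sxy = sum((xi-xbar)(yi-ybar)) = -86
Sxx = sum((xi-xbar)^2) = 62
Syy = sum((yi-ybar)^2) = 362/3 ≈ 120.666667
sqrt(Sxx*Syy) ≈ 86.494701
r = Sxy / sqrt(Sxx*Syy) = -86 / 86.494701 ≈ -0.994281

-0.9943


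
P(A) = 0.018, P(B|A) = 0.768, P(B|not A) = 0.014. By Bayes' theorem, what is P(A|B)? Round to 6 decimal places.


P(A|B) = P(B|A)*P(A) / P(B), P(B) = P(B|A)*P(A) + P(B|not A)*P(not A)
P(B|A)*P(A) = 0.768 * 0.018 = 0.013824
P(B|not A)*P(not A) = 0.014 * 0.982 = 0.013748
P(B) = 0.013824 + 0.013748 = 0.027572
P(A|B) = 0.013824 / 0.027572 = 3456/6893 ≈ 0.50137821

0.501378


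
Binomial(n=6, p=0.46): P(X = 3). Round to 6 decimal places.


P = C(n,k) * p^k * (1-p)^(n-k)
C(6,3) = 20
p^k = 0.46^3 = 0.097336
(1-p)^(n-k) = 0.54^3 = 0.157464
P = 20 * 0.097336 * 0.157464 ≈ 0.306538

0.306538


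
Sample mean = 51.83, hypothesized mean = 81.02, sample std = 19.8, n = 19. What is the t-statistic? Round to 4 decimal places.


t = (xbar - mu0) / (s/sqrt(n))
xbar - mu0 = 51.83 - 81.02 = -29.19
sqrt(19) ≈ 4.35889894
s/sqrt(n) = 19.8 / 4.35889894 ≈ 4.54243153
t = -29.19 / 4.54243153 ≈ -6.426074

-6.4261


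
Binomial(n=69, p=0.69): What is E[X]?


E[X] = n*p = 69 * 0.69 = 47.61

47.61


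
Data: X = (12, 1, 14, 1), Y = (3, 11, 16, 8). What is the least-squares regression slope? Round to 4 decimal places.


b = sum((xi-xbar)(yi-ybar)) / sum((xi-xbar)^2)
n = 4, xbar = 28/4 = 7, ybar = 38/4 = 9.5
Sxy = sum((xi-xbar)(yi-ybar)) = 13
Sxx = sum((xi-xbar)^2) = 146
b = Sxy / Sxx = 13/146 ≈ 0.089041

0.0890


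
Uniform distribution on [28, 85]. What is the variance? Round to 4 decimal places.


Var = (b-a)^2 / 12
(b-a)^2 = (85 - 28)^2 = 3249
Var = 3249/12 = 270.75

270.7500


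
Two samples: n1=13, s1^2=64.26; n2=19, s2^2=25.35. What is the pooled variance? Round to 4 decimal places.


sp^2 = ((n1-1)*s1^2 + (n2-1)*s2^2)/(n1+n2-2)
(n1-1)*s1^2 = 12 * 64.26 = 771.12
(n2-1)*s2^2 = 18 * 25.35 = 456.3
numerator = 771.12 + 456.3 = 1227.42
n1+n2-2 = 30
sp^2 = 1227.42 / 30 = 40.914

40.9140


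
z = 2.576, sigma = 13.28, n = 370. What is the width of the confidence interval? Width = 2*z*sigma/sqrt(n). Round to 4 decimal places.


width = 2*z*sigma/sqrt(n)
2*z*sigma = 2 * 2.576 * 13.28 = 68.41856
sqrt(370) ≈ 19.235384
width = 68.41856 / 19.235384 ≈ 3.556912

3.5569


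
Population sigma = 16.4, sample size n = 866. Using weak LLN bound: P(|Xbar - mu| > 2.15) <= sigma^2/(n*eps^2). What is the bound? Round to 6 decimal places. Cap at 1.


bound = min(1, sigma^2/(n*eps^2))
sigma^2 = 16.4^2 = 268.96
n*eps^2 = 866 * 2.15^2 = 866 * 4.6225 = 4003.085
sigma^2/(n*eps^2) = 268.96 / 4003.085 ≈ 0.06718818

0.067188


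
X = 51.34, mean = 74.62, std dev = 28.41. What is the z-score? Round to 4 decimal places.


z = (X - mu) / sigma
X - mu = 51.34 - 74.62 = -23.28
z = -23.28 / 28.41 = -776/947 ≈ -0.819430

-0.8194


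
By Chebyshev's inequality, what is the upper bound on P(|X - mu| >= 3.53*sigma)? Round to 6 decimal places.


P <= 1/k^2
k^2 = 3.53^2 = 12.4609
1/k^2 = 1 / 12.4609 ≈ 0.08025103

0.080251


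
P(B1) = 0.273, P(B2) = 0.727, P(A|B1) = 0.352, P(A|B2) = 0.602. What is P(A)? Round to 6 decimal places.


P(A) = P(A|B1)*P(B1) + P(A|B2)*P(B2)
P(A|B1)*P(B1) = 0.352 * 0.273 = 0.096096
P(A|B2)*P(B2) = 0.602 * 0.727 = 0.437654
P(A) = 0.096096 + 0.437654 = 0.53375

0.533750


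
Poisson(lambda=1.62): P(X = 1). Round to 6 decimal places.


P = e^(-lam) * lam^k / k!
e^(-1.62) ≈ 0.1978987
lam^k = 1.62^1 = 1.62
k! = 1! = 1
P = 0.1978987 * 1.62 / 1 ≈ 0.320596

0.320596


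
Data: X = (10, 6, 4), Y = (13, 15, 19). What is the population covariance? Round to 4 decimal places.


Cov = (1/n)*sum((xi-xbar)(yi-ybar))
n = 3, xbar = 20/3 ≈ 6.666667, ybar = 47/3 ≈ 15.666667
sum((xi-xbar)(yi-ybar)) = -52/3 ≈ -17.333333
Cov = -17.333333 / 3 = -52/9 ≈ -5.777778

-5.7778


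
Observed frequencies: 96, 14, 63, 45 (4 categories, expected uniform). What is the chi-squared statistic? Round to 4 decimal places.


chi2 = sum((O-E)^2/E), E = total/4
total = 218, E = 218/4 = 54.5
(96 - 54.5)^2 / 54.5 = 1722.25 / 54.5 = 6889/218 ≈ 31.600917
(14 - 54.5)^2 / 54.5 = 1640.25 / 54.5 = 6561/218 ≈ 30.096330
(63 - 54.5)^2 / 54.5 = 72.25 / 54.5 = 289/218 ≈ 1.325688
(45 - 54.5)^2 / 54.5 = 90.25 / 54.5 = 361/218 ≈ 1.655963
chi2 = 7050/109 ≈ 64.678899

64.6789


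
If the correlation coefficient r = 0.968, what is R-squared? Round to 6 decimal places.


R^2 = r^2 = (0.968)^2 = 0.937024

0.937024


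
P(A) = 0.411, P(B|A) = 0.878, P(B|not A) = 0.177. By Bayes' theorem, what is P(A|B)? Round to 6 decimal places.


P(A|B) = P(B|A)*P(A) / P(B), P(B) = P(B|A)*P(A) + P(B|not A)*P(not A)
P(B|A)*P(A) = 0.878 * 0.411 = 0.360858
P(B|not A)*P(not A) = 0.177 * 0.589 = 0.104253
P(B) = 0.360858 + 0.104253 = 0.465111
P(A|B) = 0.360858 / 0.465111 ≈ 0.77585351

0.775854


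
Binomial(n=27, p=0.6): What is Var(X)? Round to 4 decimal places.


Var = n*p*(1-p) = 27 * 0.6 * 0.4 = 6.48

6.4800


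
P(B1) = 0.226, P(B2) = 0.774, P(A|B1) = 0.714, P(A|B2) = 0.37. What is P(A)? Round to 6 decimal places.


P(A) = P(A|B1)*P(B1) + P(A|B2)*P(B2)
P(A|B1)*P(B1) = 0.714 * 0.226 = 0.161364
P(A|B2)*P(B2) = 0.37 * 0.774 = 0.28638
P(A) = 0.161364 + 0.28638 = 0.447744

0.447744


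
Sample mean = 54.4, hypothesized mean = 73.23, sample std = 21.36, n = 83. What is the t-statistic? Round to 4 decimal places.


t = (xbar - mu0) / (s/sqrt(n))
xbar - mu0 = 54.4 - 73.23 = -18.83
sqrt(83) ≈ 9.11043358
s/sqrt(n) = 21.36 / 9.11043358 ≈ 2.34456459
t = -18.83 / 2.34456459 ≈ -8.031342

-8.0313


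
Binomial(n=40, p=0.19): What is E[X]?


E[X] = n*p = 40 * 0.19 = 7.6

7.6


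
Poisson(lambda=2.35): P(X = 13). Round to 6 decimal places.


P = e^(-lam) * lam^k / k!
e^(-2.35) ≈ 0.09536916
lam^k = 2.35^13 ≈ 66662.594069
k! = 13! = 6227020800
P = 0.09536916 * 66662.594069 / 6227020800 ≈ 0.000001

0.000001


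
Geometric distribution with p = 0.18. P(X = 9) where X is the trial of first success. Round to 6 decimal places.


P = (1-p)^(k-1) * p
(1-p)^(k-1) = 0.82^8 ≈ 0.2044141
P = 0.2044141 * 0.18 ≈ 0.03679454

0.036795


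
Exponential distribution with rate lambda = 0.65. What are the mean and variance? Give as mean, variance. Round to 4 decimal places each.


mean = 1/lam, var = 1/lam^2
mean = 1 / 0.65 = 20/13 ≈ 1.538462
lam^2 = 0.65^2 = 0.4225
var = 1 / 0.4225 = 400/169 ≈ 2.366864

1.5385, 2.3669


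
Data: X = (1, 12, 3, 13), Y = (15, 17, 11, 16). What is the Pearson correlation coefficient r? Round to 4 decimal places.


r = sum((xi-xbar)(yi-ybar)) / sqrt(sum((xi-xbar)^2) * sum((yi-ybar)^2))
n = 4, xbar = 29/4 = 7.25, ybar = 59/4 = 14.75
Sxy = sum((xi-xbar)(yi-ybar)) = 32.25
Sxx = sum((xi-xbar)^2) = 112.75
Syy = sum((yi-ybar)^2) = 20.75
sqrt(Sxx*Syy) ≈ 48.369024
r = Sxy / sqrt(Sxx*Syy) = 32.25 / 48.369024 ≈ 0.666749

0.6667


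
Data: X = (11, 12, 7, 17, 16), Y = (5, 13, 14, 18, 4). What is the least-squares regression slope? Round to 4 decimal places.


b = sum((xi-xbar)(yi-ybar)) / sum((xi-xbar)^2)
n = 5, xbar = 63/5 = 12.6, ybar = 54/5 = 10.8
Sxy = sum((xi-xbar)(yi-ybar)) = -1.4
Sxx = sum((xi-xbar)^2) = 65.2
b = Sxy / Sxx = -7/326 ≈ -0.021472

-0.0215


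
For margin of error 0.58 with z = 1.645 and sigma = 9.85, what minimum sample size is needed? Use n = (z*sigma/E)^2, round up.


z*sigma/E = 1.645 * 9.85 / 0.58 = 64813/2320 ≈ 27.936638
(z*sigma/E)^2 ≈ 780.455739
round up: n = 781

781


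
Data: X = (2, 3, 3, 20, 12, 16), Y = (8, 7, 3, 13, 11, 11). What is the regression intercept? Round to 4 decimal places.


a = ybar - b*xbar, where b = sum((xi-xbar)(yi-ybar)) / sum((xi-xbar)^2)
n = 6, xbar = 56/6 = 28/3 ≈ 9.333333, ybar = 53/6 ≈ 8.833333
Sxy = sum((xi-xbar)(yi-ybar)) = 358/3 ≈ 119.333333
Sxx = sum((xi-xbar)^2) = 898/3 ≈ 299.333333
b = Sxy / Sxx = 179/449 ≈ 0.398664
a = 8.833333 - 0.398664 * 9.333333 = 4591/898 ≈ 5.112472

5.1125


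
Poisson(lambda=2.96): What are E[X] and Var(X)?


E[X] = Var(X) = lambda = 2.96

2.96, 2.96


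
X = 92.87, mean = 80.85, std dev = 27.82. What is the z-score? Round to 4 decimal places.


z = (X - mu) / sigma
X - mu = 92.87 - 80.85 = 12.02
z = 12.02 / 27.82 = 601/1391 ≈ 0.432063

0.4321


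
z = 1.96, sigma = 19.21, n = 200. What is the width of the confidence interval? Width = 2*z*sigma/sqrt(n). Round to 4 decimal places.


width = 2*z*sigma/sqrt(n)
2*z*sigma = 2 * 1.96 * 19.21 = 75.3032
sqrt(200) ≈ 14.142136
width = 75.3032 / 14.142136 ≈ 5.324740

5.3247


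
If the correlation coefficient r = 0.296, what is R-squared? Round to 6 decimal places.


R^2 = r^2 = (0.296)^2 = 0.087616

0.087616


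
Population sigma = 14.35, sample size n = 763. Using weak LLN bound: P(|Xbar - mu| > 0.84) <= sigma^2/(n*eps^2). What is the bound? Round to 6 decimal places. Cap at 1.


bound = min(1, sigma^2/(n*eps^2))
sigma^2 = 14.35^2 = 205.9225
n*eps^2 = 763 * 0.84^2 = 763 * 0.7056 = 538.3728
sigma^2/(n*eps^2) = 205.9225 / 538.3728 ≈ 0.38249053

0.382491


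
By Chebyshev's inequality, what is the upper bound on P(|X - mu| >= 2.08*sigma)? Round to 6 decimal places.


P <= 1/k^2
k^2 = 2.08^2 = 4.3264
1/k^2 = 1 / 4.3264 = 625/2704 ≈ 0.23113905

0.231139


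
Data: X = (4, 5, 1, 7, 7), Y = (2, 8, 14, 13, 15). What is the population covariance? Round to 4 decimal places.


Cov = (1/n)*sum((xi-xbar)(yi-ybar))
n = 5, xbar = 24/5 = 4.8, ybar = 52/5 = 10.4
sum((xi-xbar)(yi-ybar)) = 8.4
Cov = 8.4 / 5 = 1.68

1.6800


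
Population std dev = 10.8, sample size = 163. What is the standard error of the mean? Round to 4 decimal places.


SE = sigma / sqrt(n)
sqrt(163) ≈ 12.767145
SE = 10.8 / 12.767145 ≈ 0.845921

0.8459


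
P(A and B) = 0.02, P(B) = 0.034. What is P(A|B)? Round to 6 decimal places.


P(A|B) = P(A and B) / P(B) = 0.02 / 0.034 = 10/17 ≈ 0.58823529

0.588235


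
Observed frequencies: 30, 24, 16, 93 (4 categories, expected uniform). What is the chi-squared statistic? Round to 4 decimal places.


chi2 = sum((O-E)^2/E), E = total/4
total = 163, E = 163/4 = 40.75
(30 - 40.75)^2 / 40.75 = 115.5625 / 40.75 = 1849/652 ≈ 2.835890
(24 - 40.75)^2 / 40.75 = 280.5625 / 40.75 = 4489/652 ≈ 6.884969
(16 - 40.75)^2 / 40.75 = 612.5625 / 40.75 = 9801/652 ≈ 15.032209
(93 - 40.75)^2 / 40.75 = 2730.0625 / 40.75 = 43681/652 ≈ 66.995399
chi2 = 14955/163 ≈ 91.748466

91.7485


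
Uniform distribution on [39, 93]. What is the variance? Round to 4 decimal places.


Var = (b-a)^2 / 12
(b-a)^2 = (93 - 39)^2 = 2916
Var = 2916/12 = 243

243.0000


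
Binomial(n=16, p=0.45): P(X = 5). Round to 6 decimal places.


P = C(n,k) * p^k * (1-p)^(n-k)
C(16,5) = 4368
p^k = 0.45^5 ≈ 0.01845281
(1-p)^(n-k) = 0.55^11 ≈ 0.001393123
P = 4368 * 0.01845281 * 0.001393123 ≈ 0.112288

0.112288


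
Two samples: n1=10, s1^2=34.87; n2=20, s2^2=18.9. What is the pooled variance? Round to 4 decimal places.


sp^2 = ((n1-1)*s1^2 + (n2-1)*s2^2)/(n1+n2-2)
(n1-1)*s1^2 = 9 * 34.87 = 313.83
(n2-1)*s2^2 = 19 * 18.9 = 359.1
numerator = 313.83 + 359.1 = 672.93
n1+n2-2 = 28
sp^2 = 672.93 / 28 = 67293/2800 ≈ 24.033214

24.0332


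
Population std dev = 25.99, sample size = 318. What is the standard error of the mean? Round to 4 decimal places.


SE = sigma / sqrt(n)
sqrt(318) ≈ 17.832555
SE = 25.99 / 17.832555 ≈ 1.457447

1.4574


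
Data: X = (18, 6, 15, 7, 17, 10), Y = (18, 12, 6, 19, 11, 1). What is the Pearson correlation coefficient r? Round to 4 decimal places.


r = sum((xi-xbar)(yi-ybar)) / sqrt(sum((xi-xbar)^2) * sum((yi-ybar)^2))
n = 6, xbar = 73/6 ≈ 12.166667, ybar = 67/6 ≈ 11.166667
Sxy = sum((xi-xbar)(yi-ybar)) = 5/6 ≈ 0.833333
Sxx = sum((xi-xbar)^2) = 809/6 ≈ 134.833333
Syy = sum((yi-ybar)^2) = 1433/6 ≈ 238.833333
sqrt(Sxx*Syy) ≈ 179.451092
r = Sxy / sqrt(Sxx*Syy) = 0.833333 / 179.451092 ≈ 0.004644

0.0046


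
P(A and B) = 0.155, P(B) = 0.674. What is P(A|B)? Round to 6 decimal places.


P(A|B) = P(A and B) / P(B) = 0.155 / 0.674 = 155/674 ≈ 0.22997033

0.229970


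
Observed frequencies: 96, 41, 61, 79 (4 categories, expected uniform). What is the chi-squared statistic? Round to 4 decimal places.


chi2 = sum((O-E)^2/E), E = total/4
total = 277, E = 277/4 = 69.25
(96 - 69.25)^2 / 69.25 = 715.5625 / 69.25 = 11449/1108 ≈ 10.333032
(41 - 69.25)^2 / 69.25 = 798.0625 / 69.25 = 12769/1108 ≈ 11.524368
(61 - 69.25)^2 / 69.25 = 68.0625 / 69.25 = 1089/1108 ≈ 0.982852
(79 - 69.25)^2 / 69.25 = 95.0625 / 69.25 = 1521/1108 ≈ 1.372744
chi2 = 6707/277 ≈ 24.212996

24.2130


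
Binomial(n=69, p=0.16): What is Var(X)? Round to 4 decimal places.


Var = n*p*(1-p) = 69 * 0.16 * 0.84 = 9.2736

9.2736


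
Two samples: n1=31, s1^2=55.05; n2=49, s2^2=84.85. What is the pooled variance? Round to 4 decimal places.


sp^2 = ((n1-1)*s1^2 + (n2-1)*s2^2)/(n1+n2-2)
(n1-1)*s1^2 = 30 * 55.05 = 1651.5
(n2-1)*s2^2 = 48 * 84.85 = 4072.8
numerator = 1651.5 + 4072.8 = 5724.3
n1+n2-2 = 78
sp^2 = 5724.3 / 78 = 19081/260 ≈ 73.388462

73.3885


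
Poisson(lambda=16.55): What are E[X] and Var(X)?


E[X] = Var(X) = lambda = 16.55

16.55, 16.55


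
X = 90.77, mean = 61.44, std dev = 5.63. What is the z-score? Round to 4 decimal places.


z = (X - mu) / sigma
X - mu = 90.77 - 61.44 = 29.33
z = 29.33 / 5.63 = 2933/563 ≈ 5.209591

5.2096


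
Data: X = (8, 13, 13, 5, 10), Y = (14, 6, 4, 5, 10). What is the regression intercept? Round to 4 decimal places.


a = ybar - b*xbar, where b = sum((xi-xbar)(yi-ybar)) / sum((xi-xbar)^2)
n = 5, xbar = 49/5 = 9.8, ybar = 39/5 = 7.8
Sxy = sum((xi-xbar)(yi-ybar)) = -15.2
Sxx = sum((xi-xbar)^2) = 46.8
b = Sxy / Sxx = -38/117 ≈ -0.324786
a = 7.8 - (-0.324786) * 9.8 = 1285/117 ≈ 10.982906

10.9829


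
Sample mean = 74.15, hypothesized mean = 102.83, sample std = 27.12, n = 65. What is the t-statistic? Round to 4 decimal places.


t = (xbar - mu0) / (s/sqrt(n))
xbar - mu0 = 74.15 - 102.83 = -28.68
sqrt(65) ≈ 8.06225775
s/sqrt(n) = 27.12 / 8.06225775 ≈ 3.36382200
t = -28.68 / 3.36382200 ≈ -8.526016

-8.5260


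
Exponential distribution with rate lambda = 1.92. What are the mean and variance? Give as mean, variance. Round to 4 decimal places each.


mean = 1/lam, var = 1/lam^2
mean = 1 / 1.92 = 25/48 ≈ 0.520833
lam^2 = 1.92^2 = 3.6864
var = 1 / 3.6864 = 625/2304 ≈ 0.271267

0.5208, 0.2713


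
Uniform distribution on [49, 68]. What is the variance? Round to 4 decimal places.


Var = (b-a)^2 / 12
(b-a)^2 = (68 - 49)^2 = 361
Var = 361/12 ≈ 30.083333

30.0833


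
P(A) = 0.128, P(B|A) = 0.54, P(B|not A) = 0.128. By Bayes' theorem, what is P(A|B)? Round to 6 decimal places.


P(A|B) = P(B|A)*P(A) / P(B), P(B) = P(B|A)*P(A) + P(B|not A)*P(not A)
P(B|A)*P(A) = 0.54 * 0.128 = 0.06912
P(B|not A)*P(not A) = 0.128 * 0.872 = 0.111616
P(B) = 0.06912 + 0.111616 = 0.180736
P(A|B) = 0.06912 / 0.180736 = 135/353 ≈ 0.38243626

0.382436


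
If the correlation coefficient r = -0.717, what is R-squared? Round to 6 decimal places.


R^2 = r^2 = (-0.717)^2 = 0.514089

0.514089


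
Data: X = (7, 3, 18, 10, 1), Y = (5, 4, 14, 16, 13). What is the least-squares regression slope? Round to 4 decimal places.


b = sum((xi-xbar)(yi-ybar)) / sum((xi-xbar)^2)
n = 5, xbar = 39/5 = 7.8, ybar = 52/5 = 10.4
Sxy = sum((xi-xbar)(yi-ybar)) = 66.4
Sxx = sum((xi-xbar)^2) = 178.8
b = Sxy / Sxx = 166/447 ≈ 0.371365

0.3714


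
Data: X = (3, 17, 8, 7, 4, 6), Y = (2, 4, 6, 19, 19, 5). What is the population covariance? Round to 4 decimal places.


Cov = (1/n)*sum((xi-xbar)(yi-ybar))
n = 6, xbar = 45/6 = 7.5, ybar = 55/6 ≈ 9.166667
sum((xi-xbar)(yi-ybar)) = -51.5
Cov = -51.5 / 6 = -103/12 ≈ -8.583333

-8.5833


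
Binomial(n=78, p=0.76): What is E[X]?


E[X] = n*p = 78 * 0.76 = 59.28

59.28


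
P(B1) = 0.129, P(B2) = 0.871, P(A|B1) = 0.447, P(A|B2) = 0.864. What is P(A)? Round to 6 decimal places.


P(A) = P(A|B1)*P(B1) + P(A|B2)*P(B2)
P(A|B1)*P(B1) = 0.447 * 0.129 = 0.057663
P(A|B2)*P(B2) = 0.864 * 0.871 = 0.752544
P(A) = 0.057663 + 0.752544 = 0.810207

0.810207


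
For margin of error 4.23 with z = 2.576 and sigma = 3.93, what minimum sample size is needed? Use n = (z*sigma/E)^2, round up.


z*sigma/E = 2.576 * 3.93 / 4.23 ≈ 2.393305
(z*sigma/E)^2 ≈ 5.727909
round up: n = 6

6


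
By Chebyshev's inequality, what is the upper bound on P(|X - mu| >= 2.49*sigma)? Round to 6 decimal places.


P <= 1/k^2
k^2 = 2.49^2 = 6.2001
1/k^2 = 1 / 6.2001 ≈ 0.16128772

0.161288


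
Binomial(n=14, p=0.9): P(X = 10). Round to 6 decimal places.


P = C(n,k) * p^k * (1-p)^(n-k)
C(14,10) = 1001
p^k = 0.9^10 ≈ 0.3486784
(1-p)^(n-k) = 0.1^4 = 0.0001
P = 1001 * 0.3486784 * 0.0001 ≈ 0.034903

0.034903


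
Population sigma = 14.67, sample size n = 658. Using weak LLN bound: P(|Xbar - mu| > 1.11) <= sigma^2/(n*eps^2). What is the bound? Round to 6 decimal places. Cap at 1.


bound = min(1, sigma^2/(n*eps^2))
sigma^2 = 14.67^2 = 215.2089
n*eps^2 = 658 * 1.11^2 = 658 * 1.2321 = 810.7218
sigma^2/(n*eps^2) = 215.2089 / 810.7218 ≈ 0.26545345

0.265453


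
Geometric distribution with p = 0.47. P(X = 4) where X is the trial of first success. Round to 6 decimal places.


P = (1-p)^(k-1) * p
(1-p)^(k-1) = 0.53^3 = 0.148877
P = 0.148877 * 0.47 = 0.06997219

0.069972


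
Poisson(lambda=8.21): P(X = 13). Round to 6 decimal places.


P = e^(-lam) * lam^k / k!
e^(-8.21) ≈ 0.0002719207
lam^k = 8.21^13 ≈ 769947374794.925131
k! = 13! = 6227020800
P = 0.0002719207 * 769947374794.925131 / 6227020800 ≈ 0.033622

0.033622


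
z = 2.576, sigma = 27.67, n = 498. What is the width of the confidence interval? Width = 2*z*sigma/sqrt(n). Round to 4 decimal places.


width = 2*z*sigma/sqrt(n)
2*z*sigma = 2 * 2.576 * 27.67 = 142.55584
sqrt(498) ≈ 22.315914
width = 142.55584 / 22.315914 ≈ 6.388080

6.3881


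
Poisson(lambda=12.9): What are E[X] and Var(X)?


E[X] = Var(X) = lambda = 12.9

12.9, 12.9


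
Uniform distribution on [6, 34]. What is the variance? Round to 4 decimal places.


Var = (b-a)^2 / 12
(b-a)^2 = (34 - 6)^2 = 784
Var = 784/12 ≈ 65.333333

65.3333


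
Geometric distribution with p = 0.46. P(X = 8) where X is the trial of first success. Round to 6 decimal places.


P = (1-p)^(k-1) * p
(1-p)^(k-1) = 0.54^7 ≈ 0.01338925
P = 0.01338925 * 0.46 ≈ 0.006159056

0.006159


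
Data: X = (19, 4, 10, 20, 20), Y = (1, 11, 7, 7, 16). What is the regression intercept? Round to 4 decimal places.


a = ybar - b*xbar, where b = sum((xi-xbar)(yi-ybar)) / sum((xi-xbar)^2)
n = 5, xbar = 73/5 = 14.6, ybar = 42/5 = 8.4
Sxy = sum((xi-xbar)(yi-ybar)) = -20.2
Sxx = sum((xi-xbar)^2) = 211.2
b = Sxy / Sxx = -101/1056 ≈ -0.095644
a = 8.4 - (-0.095644) * 14.6 = 10345/1056 ≈ 9.796402

9.7964


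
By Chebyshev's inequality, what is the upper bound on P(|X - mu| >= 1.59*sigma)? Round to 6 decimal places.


P <= 1/k^2
k^2 = 1.59^2 = 2.5281
1/k^2 = 1 / 2.5281 ≈ 0.39555397

0.395554


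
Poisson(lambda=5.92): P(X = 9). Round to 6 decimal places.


P = e^(-lam) * lam^k / k!
e^(-5.92) ≈ 0.002685200
lam^k = 5.92^9 ≈ 8930902.754418
k! = 9! = 362880
P = 0.002685200 * 8930902.754418 / 362880 ≈ 0.066086

0.066086


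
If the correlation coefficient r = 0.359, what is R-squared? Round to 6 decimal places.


R^2 = r^2 = (0.359)^2 = 0.128881

0.128881


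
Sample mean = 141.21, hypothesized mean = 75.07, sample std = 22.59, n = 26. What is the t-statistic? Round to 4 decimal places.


t = (xbar - mu0) / (s/sqrt(n))
xbar - mu0 = 141.21 - 75.07 = 66.14
sqrt(26) ≈ 5.09901951
s/sqrt(n) = 22.59 / 5.09901951 ≈ 4.43026349
t = 66.14 / 4.43026349 ≈ 14.929135

14.9291


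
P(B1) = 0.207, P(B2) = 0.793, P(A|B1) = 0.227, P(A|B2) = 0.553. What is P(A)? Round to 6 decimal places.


P(A) = P(A|B1)*P(B1) + P(A|B2)*P(B2)
P(A|B1)*P(B1) = 0.227 * 0.207 = 0.046989
P(A|B2)*P(B2) = 0.553 * 0.793 = 0.438529
P(A) = 0.046989 + 0.438529 = 0.485518

0.485518


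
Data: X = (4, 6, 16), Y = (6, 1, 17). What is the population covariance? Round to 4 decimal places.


Cov = (1/n)*sum((xi-xbar)(yi-ybar))
n = 3, xbar = 26/3 ≈ 8.666667, ybar = 24/3 = 8
sum((xi-xbar)(yi-ybar)) = 94
Cov = 94 / 3 = 94/3 ≈ 31.333333

31.3333


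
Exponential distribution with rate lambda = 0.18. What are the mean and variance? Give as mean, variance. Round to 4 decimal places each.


mean = 1/lam, var = 1/lam^2
mean = 1 / 0.18 = 50/9 ≈ 5.555556
lam^2 = 0.18^2 = 0.0324
var = 1 / 0.0324 = 2500/81 ≈ 30.864198

5.5556, 30.8642


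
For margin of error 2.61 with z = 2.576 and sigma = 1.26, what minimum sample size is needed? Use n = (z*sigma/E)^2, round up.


z*sigma/E = 2.576 * 1.26 / 2.61 = 4508/3625 ≈ 1.243586
(z*sigma/E)^2 ≈ 1.546507
round up: n = 2

2


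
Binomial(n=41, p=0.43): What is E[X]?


E[X] = n*p = 41 * 0.43 = 17.63

17.63


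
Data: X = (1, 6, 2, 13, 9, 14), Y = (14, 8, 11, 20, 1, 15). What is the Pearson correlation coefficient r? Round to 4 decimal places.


r = sum((xi-xbar)(yi-ybar)) / sqrt(sum((xi-xbar)^2) * sum((yi-ybar)^2))
n = 6, xbar = 45/6 = 7.5, ybar = 69/6 = 11.5
Sxy = sum((xi-xbar)(yi-ybar)) = 45.5
Sxx = sum((xi-xbar)^2) = 149.5
Syy = sum((yi-ybar)^2) = 213.5
sqrt(Sxx*Syy) ≈ 178.656794
r = Sxy / sqrt(Sxx*Syy) = 45.5 / 178.656794 ≈ 0.254678

0.2547
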